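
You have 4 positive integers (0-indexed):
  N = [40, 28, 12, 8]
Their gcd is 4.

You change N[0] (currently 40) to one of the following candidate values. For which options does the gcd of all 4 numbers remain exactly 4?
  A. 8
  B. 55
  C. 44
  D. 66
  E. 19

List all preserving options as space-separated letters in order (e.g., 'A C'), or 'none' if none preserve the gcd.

Old gcd = 4; gcd of others (without N[0]) = 4
New gcd for candidate v: gcd(4, v). Preserves old gcd iff gcd(4, v) = 4.
  Option A: v=8, gcd(4,8)=4 -> preserves
  Option B: v=55, gcd(4,55)=1 -> changes
  Option C: v=44, gcd(4,44)=4 -> preserves
  Option D: v=66, gcd(4,66)=2 -> changes
  Option E: v=19, gcd(4,19)=1 -> changes

Answer: A C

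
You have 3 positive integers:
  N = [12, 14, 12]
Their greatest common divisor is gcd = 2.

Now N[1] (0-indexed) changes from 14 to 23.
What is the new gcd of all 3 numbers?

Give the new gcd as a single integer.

Numbers: [12, 14, 12], gcd = 2
Change: index 1, 14 -> 23
gcd of the OTHER numbers (without index 1): gcd([12, 12]) = 12
New gcd = gcd(g_others, new_val) = gcd(12, 23) = 1

Answer: 1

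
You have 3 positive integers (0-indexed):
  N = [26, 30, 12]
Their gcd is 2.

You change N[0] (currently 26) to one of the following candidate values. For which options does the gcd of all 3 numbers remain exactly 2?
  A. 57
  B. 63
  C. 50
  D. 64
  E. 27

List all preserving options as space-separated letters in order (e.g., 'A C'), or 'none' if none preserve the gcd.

Old gcd = 2; gcd of others (without N[0]) = 6
New gcd for candidate v: gcd(6, v). Preserves old gcd iff gcd(6, v) = 2.
  Option A: v=57, gcd(6,57)=3 -> changes
  Option B: v=63, gcd(6,63)=3 -> changes
  Option C: v=50, gcd(6,50)=2 -> preserves
  Option D: v=64, gcd(6,64)=2 -> preserves
  Option E: v=27, gcd(6,27)=3 -> changes

Answer: C D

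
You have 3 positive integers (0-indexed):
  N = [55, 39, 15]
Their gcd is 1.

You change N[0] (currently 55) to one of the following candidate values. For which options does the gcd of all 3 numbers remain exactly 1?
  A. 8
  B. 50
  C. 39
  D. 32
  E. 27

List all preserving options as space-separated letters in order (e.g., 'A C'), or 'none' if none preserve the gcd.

Old gcd = 1; gcd of others (without N[0]) = 3
New gcd for candidate v: gcd(3, v). Preserves old gcd iff gcd(3, v) = 1.
  Option A: v=8, gcd(3,8)=1 -> preserves
  Option B: v=50, gcd(3,50)=1 -> preserves
  Option C: v=39, gcd(3,39)=3 -> changes
  Option D: v=32, gcd(3,32)=1 -> preserves
  Option E: v=27, gcd(3,27)=3 -> changes

Answer: A B D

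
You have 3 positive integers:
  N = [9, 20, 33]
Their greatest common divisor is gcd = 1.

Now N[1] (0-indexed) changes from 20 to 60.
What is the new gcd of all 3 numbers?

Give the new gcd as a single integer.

Numbers: [9, 20, 33], gcd = 1
Change: index 1, 20 -> 60
gcd of the OTHER numbers (without index 1): gcd([9, 33]) = 3
New gcd = gcd(g_others, new_val) = gcd(3, 60) = 3

Answer: 3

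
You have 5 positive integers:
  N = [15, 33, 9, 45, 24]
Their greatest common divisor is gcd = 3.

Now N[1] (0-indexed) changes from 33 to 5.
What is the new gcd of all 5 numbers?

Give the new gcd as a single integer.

Answer: 1

Derivation:
Numbers: [15, 33, 9, 45, 24], gcd = 3
Change: index 1, 33 -> 5
gcd of the OTHER numbers (without index 1): gcd([15, 9, 45, 24]) = 3
New gcd = gcd(g_others, new_val) = gcd(3, 5) = 1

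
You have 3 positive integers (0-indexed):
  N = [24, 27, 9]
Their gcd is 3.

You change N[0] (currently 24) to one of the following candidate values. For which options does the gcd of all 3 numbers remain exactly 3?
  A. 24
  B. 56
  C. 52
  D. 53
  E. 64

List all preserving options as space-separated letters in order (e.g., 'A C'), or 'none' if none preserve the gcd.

Old gcd = 3; gcd of others (without N[0]) = 9
New gcd for candidate v: gcd(9, v). Preserves old gcd iff gcd(9, v) = 3.
  Option A: v=24, gcd(9,24)=3 -> preserves
  Option B: v=56, gcd(9,56)=1 -> changes
  Option C: v=52, gcd(9,52)=1 -> changes
  Option D: v=53, gcd(9,53)=1 -> changes
  Option E: v=64, gcd(9,64)=1 -> changes

Answer: A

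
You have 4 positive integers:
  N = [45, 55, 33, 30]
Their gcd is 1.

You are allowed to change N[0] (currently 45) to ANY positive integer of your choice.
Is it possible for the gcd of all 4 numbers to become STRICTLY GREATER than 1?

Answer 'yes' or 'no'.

Current gcd = 1
gcd of all OTHER numbers (without N[0]=45): gcd([55, 33, 30]) = 1
The new gcd after any change is gcd(1, new_value).
This can be at most 1.
Since 1 = old gcd 1, the gcd can only stay the same or decrease.

Answer: no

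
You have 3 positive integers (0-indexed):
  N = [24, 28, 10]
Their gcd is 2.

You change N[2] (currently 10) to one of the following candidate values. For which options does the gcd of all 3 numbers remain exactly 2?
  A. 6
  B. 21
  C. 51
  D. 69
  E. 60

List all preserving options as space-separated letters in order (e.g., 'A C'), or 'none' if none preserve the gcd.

Answer: A

Derivation:
Old gcd = 2; gcd of others (without N[2]) = 4
New gcd for candidate v: gcd(4, v). Preserves old gcd iff gcd(4, v) = 2.
  Option A: v=6, gcd(4,6)=2 -> preserves
  Option B: v=21, gcd(4,21)=1 -> changes
  Option C: v=51, gcd(4,51)=1 -> changes
  Option D: v=69, gcd(4,69)=1 -> changes
  Option E: v=60, gcd(4,60)=4 -> changes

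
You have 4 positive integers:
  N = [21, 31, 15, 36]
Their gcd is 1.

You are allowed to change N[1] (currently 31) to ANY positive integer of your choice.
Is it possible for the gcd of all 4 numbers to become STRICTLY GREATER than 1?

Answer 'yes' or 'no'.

Current gcd = 1
gcd of all OTHER numbers (without N[1]=31): gcd([21, 15, 36]) = 3
The new gcd after any change is gcd(3, new_value).
This can be at most 3.
Since 3 > old gcd 1, the gcd CAN increase (e.g., set N[1] = 3).

Answer: yes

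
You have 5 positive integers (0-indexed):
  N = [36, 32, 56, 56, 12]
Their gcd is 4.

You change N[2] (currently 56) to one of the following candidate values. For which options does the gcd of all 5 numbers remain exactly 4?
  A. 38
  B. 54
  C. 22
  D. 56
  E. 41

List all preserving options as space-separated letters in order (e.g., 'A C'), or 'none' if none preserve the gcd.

Old gcd = 4; gcd of others (without N[2]) = 4
New gcd for candidate v: gcd(4, v). Preserves old gcd iff gcd(4, v) = 4.
  Option A: v=38, gcd(4,38)=2 -> changes
  Option B: v=54, gcd(4,54)=2 -> changes
  Option C: v=22, gcd(4,22)=2 -> changes
  Option D: v=56, gcd(4,56)=4 -> preserves
  Option E: v=41, gcd(4,41)=1 -> changes

Answer: D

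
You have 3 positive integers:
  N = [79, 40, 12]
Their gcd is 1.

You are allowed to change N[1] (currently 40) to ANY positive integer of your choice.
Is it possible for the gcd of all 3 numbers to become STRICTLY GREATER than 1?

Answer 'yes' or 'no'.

Current gcd = 1
gcd of all OTHER numbers (without N[1]=40): gcd([79, 12]) = 1
The new gcd after any change is gcd(1, new_value).
This can be at most 1.
Since 1 = old gcd 1, the gcd can only stay the same or decrease.

Answer: no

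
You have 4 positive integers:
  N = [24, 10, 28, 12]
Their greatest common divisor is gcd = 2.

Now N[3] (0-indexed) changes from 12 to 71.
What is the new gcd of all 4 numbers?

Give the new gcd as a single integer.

Numbers: [24, 10, 28, 12], gcd = 2
Change: index 3, 12 -> 71
gcd of the OTHER numbers (without index 3): gcd([24, 10, 28]) = 2
New gcd = gcd(g_others, new_val) = gcd(2, 71) = 1

Answer: 1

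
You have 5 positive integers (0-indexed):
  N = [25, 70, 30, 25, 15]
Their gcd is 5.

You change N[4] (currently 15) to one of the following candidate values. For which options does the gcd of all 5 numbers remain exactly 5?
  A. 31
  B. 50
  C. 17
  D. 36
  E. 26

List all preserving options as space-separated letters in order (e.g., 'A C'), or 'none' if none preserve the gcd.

Old gcd = 5; gcd of others (without N[4]) = 5
New gcd for candidate v: gcd(5, v). Preserves old gcd iff gcd(5, v) = 5.
  Option A: v=31, gcd(5,31)=1 -> changes
  Option B: v=50, gcd(5,50)=5 -> preserves
  Option C: v=17, gcd(5,17)=1 -> changes
  Option D: v=36, gcd(5,36)=1 -> changes
  Option E: v=26, gcd(5,26)=1 -> changes

Answer: B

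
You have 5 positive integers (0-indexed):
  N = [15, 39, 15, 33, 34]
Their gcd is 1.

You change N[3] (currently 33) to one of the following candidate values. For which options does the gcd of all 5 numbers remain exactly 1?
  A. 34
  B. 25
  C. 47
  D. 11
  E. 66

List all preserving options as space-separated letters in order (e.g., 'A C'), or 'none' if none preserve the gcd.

Answer: A B C D E

Derivation:
Old gcd = 1; gcd of others (without N[3]) = 1
New gcd for candidate v: gcd(1, v). Preserves old gcd iff gcd(1, v) = 1.
  Option A: v=34, gcd(1,34)=1 -> preserves
  Option B: v=25, gcd(1,25)=1 -> preserves
  Option C: v=47, gcd(1,47)=1 -> preserves
  Option D: v=11, gcd(1,11)=1 -> preserves
  Option E: v=66, gcd(1,66)=1 -> preserves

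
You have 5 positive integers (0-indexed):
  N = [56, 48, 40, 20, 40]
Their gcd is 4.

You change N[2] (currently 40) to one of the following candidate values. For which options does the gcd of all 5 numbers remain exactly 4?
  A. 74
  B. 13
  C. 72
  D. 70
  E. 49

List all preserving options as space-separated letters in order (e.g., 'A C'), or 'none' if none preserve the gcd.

Answer: C

Derivation:
Old gcd = 4; gcd of others (without N[2]) = 4
New gcd for candidate v: gcd(4, v). Preserves old gcd iff gcd(4, v) = 4.
  Option A: v=74, gcd(4,74)=2 -> changes
  Option B: v=13, gcd(4,13)=1 -> changes
  Option C: v=72, gcd(4,72)=4 -> preserves
  Option D: v=70, gcd(4,70)=2 -> changes
  Option E: v=49, gcd(4,49)=1 -> changes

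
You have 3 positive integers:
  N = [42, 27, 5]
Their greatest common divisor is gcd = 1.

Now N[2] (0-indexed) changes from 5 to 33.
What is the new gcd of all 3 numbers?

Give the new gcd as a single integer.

Numbers: [42, 27, 5], gcd = 1
Change: index 2, 5 -> 33
gcd of the OTHER numbers (without index 2): gcd([42, 27]) = 3
New gcd = gcd(g_others, new_val) = gcd(3, 33) = 3

Answer: 3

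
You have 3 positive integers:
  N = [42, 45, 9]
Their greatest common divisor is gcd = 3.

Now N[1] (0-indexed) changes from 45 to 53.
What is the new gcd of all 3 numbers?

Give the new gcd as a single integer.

Answer: 1

Derivation:
Numbers: [42, 45, 9], gcd = 3
Change: index 1, 45 -> 53
gcd of the OTHER numbers (without index 1): gcd([42, 9]) = 3
New gcd = gcd(g_others, new_val) = gcd(3, 53) = 1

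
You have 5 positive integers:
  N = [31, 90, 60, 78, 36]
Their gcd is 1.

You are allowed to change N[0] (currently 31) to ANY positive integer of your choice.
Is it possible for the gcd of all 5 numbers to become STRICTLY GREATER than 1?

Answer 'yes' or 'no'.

Answer: yes

Derivation:
Current gcd = 1
gcd of all OTHER numbers (without N[0]=31): gcd([90, 60, 78, 36]) = 6
The new gcd after any change is gcd(6, new_value).
This can be at most 6.
Since 6 > old gcd 1, the gcd CAN increase (e.g., set N[0] = 6).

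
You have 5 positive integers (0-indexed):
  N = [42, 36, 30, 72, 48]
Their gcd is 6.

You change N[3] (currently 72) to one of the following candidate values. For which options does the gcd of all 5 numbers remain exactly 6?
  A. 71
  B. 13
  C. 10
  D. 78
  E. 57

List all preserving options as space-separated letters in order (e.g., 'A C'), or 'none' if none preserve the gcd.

Answer: D

Derivation:
Old gcd = 6; gcd of others (without N[3]) = 6
New gcd for candidate v: gcd(6, v). Preserves old gcd iff gcd(6, v) = 6.
  Option A: v=71, gcd(6,71)=1 -> changes
  Option B: v=13, gcd(6,13)=1 -> changes
  Option C: v=10, gcd(6,10)=2 -> changes
  Option D: v=78, gcd(6,78)=6 -> preserves
  Option E: v=57, gcd(6,57)=3 -> changes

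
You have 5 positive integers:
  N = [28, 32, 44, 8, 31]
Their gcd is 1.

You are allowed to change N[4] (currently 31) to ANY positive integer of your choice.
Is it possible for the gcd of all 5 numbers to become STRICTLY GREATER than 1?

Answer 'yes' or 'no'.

Current gcd = 1
gcd of all OTHER numbers (without N[4]=31): gcd([28, 32, 44, 8]) = 4
The new gcd after any change is gcd(4, new_value).
This can be at most 4.
Since 4 > old gcd 1, the gcd CAN increase (e.g., set N[4] = 4).

Answer: yes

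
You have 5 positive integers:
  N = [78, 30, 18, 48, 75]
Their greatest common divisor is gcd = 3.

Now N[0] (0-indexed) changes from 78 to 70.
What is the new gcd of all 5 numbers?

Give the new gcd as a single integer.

Numbers: [78, 30, 18, 48, 75], gcd = 3
Change: index 0, 78 -> 70
gcd of the OTHER numbers (without index 0): gcd([30, 18, 48, 75]) = 3
New gcd = gcd(g_others, new_val) = gcd(3, 70) = 1

Answer: 1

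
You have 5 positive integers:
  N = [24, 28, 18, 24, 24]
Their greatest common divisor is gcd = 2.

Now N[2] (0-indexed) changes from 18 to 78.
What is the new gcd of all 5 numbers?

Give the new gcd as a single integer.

Numbers: [24, 28, 18, 24, 24], gcd = 2
Change: index 2, 18 -> 78
gcd of the OTHER numbers (without index 2): gcd([24, 28, 24, 24]) = 4
New gcd = gcd(g_others, new_val) = gcd(4, 78) = 2

Answer: 2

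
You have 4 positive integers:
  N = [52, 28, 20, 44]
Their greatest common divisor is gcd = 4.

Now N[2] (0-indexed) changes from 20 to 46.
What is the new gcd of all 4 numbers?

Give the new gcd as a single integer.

Numbers: [52, 28, 20, 44], gcd = 4
Change: index 2, 20 -> 46
gcd of the OTHER numbers (without index 2): gcd([52, 28, 44]) = 4
New gcd = gcd(g_others, new_val) = gcd(4, 46) = 2

Answer: 2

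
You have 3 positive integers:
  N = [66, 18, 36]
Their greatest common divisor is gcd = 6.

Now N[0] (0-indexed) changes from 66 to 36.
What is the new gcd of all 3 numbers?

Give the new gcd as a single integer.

Numbers: [66, 18, 36], gcd = 6
Change: index 0, 66 -> 36
gcd of the OTHER numbers (without index 0): gcd([18, 36]) = 18
New gcd = gcd(g_others, new_val) = gcd(18, 36) = 18

Answer: 18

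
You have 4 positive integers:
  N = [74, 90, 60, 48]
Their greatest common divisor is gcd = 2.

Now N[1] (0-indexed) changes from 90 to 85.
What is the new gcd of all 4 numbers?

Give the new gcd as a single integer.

Numbers: [74, 90, 60, 48], gcd = 2
Change: index 1, 90 -> 85
gcd of the OTHER numbers (without index 1): gcd([74, 60, 48]) = 2
New gcd = gcd(g_others, new_val) = gcd(2, 85) = 1

Answer: 1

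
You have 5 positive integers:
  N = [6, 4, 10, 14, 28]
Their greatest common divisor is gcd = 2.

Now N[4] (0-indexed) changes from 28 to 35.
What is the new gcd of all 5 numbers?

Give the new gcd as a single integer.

Answer: 1

Derivation:
Numbers: [6, 4, 10, 14, 28], gcd = 2
Change: index 4, 28 -> 35
gcd of the OTHER numbers (without index 4): gcd([6, 4, 10, 14]) = 2
New gcd = gcd(g_others, new_val) = gcd(2, 35) = 1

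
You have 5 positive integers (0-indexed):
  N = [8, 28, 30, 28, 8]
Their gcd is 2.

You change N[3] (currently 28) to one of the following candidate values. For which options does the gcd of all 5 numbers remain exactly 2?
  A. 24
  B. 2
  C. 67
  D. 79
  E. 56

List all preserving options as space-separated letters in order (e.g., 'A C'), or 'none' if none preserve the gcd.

Old gcd = 2; gcd of others (without N[3]) = 2
New gcd for candidate v: gcd(2, v). Preserves old gcd iff gcd(2, v) = 2.
  Option A: v=24, gcd(2,24)=2 -> preserves
  Option B: v=2, gcd(2,2)=2 -> preserves
  Option C: v=67, gcd(2,67)=1 -> changes
  Option D: v=79, gcd(2,79)=1 -> changes
  Option E: v=56, gcd(2,56)=2 -> preserves

Answer: A B E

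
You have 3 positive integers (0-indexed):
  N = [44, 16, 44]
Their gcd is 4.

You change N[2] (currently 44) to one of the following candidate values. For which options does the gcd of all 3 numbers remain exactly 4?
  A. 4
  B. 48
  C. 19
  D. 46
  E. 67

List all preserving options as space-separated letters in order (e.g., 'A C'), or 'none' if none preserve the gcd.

Answer: A B

Derivation:
Old gcd = 4; gcd of others (without N[2]) = 4
New gcd for candidate v: gcd(4, v). Preserves old gcd iff gcd(4, v) = 4.
  Option A: v=4, gcd(4,4)=4 -> preserves
  Option B: v=48, gcd(4,48)=4 -> preserves
  Option C: v=19, gcd(4,19)=1 -> changes
  Option D: v=46, gcd(4,46)=2 -> changes
  Option E: v=67, gcd(4,67)=1 -> changes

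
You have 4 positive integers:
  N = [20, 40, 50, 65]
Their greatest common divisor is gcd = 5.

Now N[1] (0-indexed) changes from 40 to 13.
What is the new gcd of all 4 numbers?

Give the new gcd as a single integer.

Numbers: [20, 40, 50, 65], gcd = 5
Change: index 1, 40 -> 13
gcd of the OTHER numbers (without index 1): gcd([20, 50, 65]) = 5
New gcd = gcd(g_others, new_val) = gcd(5, 13) = 1

Answer: 1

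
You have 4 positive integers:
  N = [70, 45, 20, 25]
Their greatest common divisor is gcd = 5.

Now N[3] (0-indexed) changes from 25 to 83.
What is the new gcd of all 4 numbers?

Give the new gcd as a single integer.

Numbers: [70, 45, 20, 25], gcd = 5
Change: index 3, 25 -> 83
gcd of the OTHER numbers (without index 3): gcd([70, 45, 20]) = 5
New gcd = gcd(g_others, new_val) = gcd(5, 83) = 1

Answer: 1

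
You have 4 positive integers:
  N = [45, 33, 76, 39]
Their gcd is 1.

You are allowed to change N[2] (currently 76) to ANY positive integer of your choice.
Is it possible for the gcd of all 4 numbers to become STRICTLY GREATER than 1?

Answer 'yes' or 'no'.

Current gcd = 1
gcd of all OTHER numbers (without N[2]=76): gcd([45, 33, 39]) = 3
The new gcd after any change is gcd(3, new_value).
This can be at most 3.
Since 3 > old gcd 1, the gcd CAN increase (e.g., set N[2] = 3).

Answer: yes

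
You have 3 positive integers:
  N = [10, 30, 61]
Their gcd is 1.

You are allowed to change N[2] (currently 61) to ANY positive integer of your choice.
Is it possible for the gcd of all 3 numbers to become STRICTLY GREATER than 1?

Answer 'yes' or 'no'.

Answer: yes

Derivation:
Current gcd = 1
gcd of all OTHER numbers (without N[2]=61): gcd([10, 30]) = 10
The new gcd after any change is gcd(10, new_value).
This can be at most 10.
Since 10 > old gcd 1, the gcd CAN increase (e.g., set N[2] = 10).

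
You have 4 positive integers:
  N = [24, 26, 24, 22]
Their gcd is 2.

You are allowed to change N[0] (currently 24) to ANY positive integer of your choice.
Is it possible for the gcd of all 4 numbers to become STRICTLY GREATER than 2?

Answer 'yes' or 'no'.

Current gcd = 2
gcd of all OTHER numbers (without N[0]=24): gcd([26, 24, 22]) = 2
The new gcd after any change is gcd(2, new_value).
This can be at most 2.
Since 2 = old gcd 2, the gcd can only stay the same or decrease.

Answer: no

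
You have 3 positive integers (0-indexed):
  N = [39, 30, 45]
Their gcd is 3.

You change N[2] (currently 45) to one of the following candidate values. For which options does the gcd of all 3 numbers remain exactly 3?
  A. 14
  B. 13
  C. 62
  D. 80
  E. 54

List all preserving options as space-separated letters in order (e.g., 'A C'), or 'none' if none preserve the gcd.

Answer: E

Derivation:
Old gcd = 3; gcd of others (without N[2]) = 3
New gcd for candidate v: gcd(3, v). Preserves old gcd iff gcd(3, v) = 3.
  Option A: v=14, gcd(3,14)=1 -> changes
  Option B: v=13, gcd(3,13)=1 -> changes
  Option C: v=62, gcd(3,62)=1 -> changes
  Option D: v=80, gcd(3,80)=1 -> changes
  Option E: v=54, gcd(3,54)=3 -> preserves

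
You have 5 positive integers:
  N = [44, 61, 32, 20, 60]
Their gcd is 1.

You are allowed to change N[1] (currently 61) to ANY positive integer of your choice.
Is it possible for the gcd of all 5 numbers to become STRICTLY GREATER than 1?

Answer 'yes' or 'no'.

Answer: yes

Derivation:
Current gcd = 1
gcd of all OTHER numbers (without N[1]=61): gcd([44, 32, 20, 60]) = 4
The new gcd after any change is gcd(4, new_value).
This can be at most 4.
Since 4 > old gcd 1, the gcd CAN increase (e.g., set N[1] = 4).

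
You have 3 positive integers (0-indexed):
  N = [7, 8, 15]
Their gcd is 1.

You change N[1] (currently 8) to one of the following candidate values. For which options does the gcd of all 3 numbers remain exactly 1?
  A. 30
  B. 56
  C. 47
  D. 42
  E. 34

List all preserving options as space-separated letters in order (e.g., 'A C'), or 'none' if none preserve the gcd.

Answer: A B C D E

Derivation:
Old gcd = 1; gcd of others (without N[1]) = 1
New gcd for candidate v: gcd(1, v). Preserves old gcd iff gcd(1, v) = 1.
  Option A: v=30, gcd(1,30)=1 -> preserves
  Option B: v=56, gcd(1,56)=1 -> preserves
  Option C: v=47, gcd(1,47)=1 -> preserves
  Option D: v=42, gcd(1,42)=1 -> preserves
  Option E: v=34, gcd(1,34)=1 -> preserves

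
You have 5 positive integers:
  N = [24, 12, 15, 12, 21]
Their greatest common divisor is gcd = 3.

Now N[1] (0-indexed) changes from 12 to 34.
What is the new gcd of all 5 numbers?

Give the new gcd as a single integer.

Answer: 1

Derivation:
Numbers: [24, 12, 15, 12, 21], gcd = 3
Change: index 1, 12 -> 34
gcd of the OTHER numbers (without index 1): gcd([24, 15, 12, 21]) = 3
New gcd = gcd(g_others, new_val) = gcd(3, 34) = 1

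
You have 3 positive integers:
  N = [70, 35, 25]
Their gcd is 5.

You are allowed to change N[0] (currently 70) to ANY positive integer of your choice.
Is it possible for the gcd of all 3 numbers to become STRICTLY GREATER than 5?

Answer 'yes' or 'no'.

Answer: no

Derivation:
Current gcd = 5
gcd of all OTHER numbers (without N[0]=70): gcd([35, 25]) = 5
The new gcd after any change is gcd(5, new_value).
This can be at most 5.
Since 5 = old gcd 5, the gcd can only stay the same or decrease.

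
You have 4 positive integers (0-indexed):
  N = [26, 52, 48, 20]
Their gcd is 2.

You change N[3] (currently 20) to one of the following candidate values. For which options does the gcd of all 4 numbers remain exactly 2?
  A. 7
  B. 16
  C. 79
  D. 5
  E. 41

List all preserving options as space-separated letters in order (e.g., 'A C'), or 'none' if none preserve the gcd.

Answer: B

Derivation:
Old gcd = 2; gcd of others (without N[3]) = 2
New gcd for candidate v: gcd(2, v). Preserves old gcd iff gcd(2, v) = 2.
  Option A: v=7, gcd(2,7)=1 -> changes
  Option B: v=16, gcd(2,16)=2 -> preserves
  Option C: v=79, gcd(2,79)=1 -> changes
  Option D: v=5, gcd(2,5)=1 -> changes
  Option E: v=41, gcd(2,41)=1 -> changes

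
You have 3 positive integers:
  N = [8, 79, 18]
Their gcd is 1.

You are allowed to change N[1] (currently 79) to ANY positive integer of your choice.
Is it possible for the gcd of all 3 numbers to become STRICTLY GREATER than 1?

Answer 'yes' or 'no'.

Answer: yes

Derivation:
Current gcd = 1
gcd of all OTHER numbers (without N[1]=79): gcd([8, 18]) = 2
The new gcd after any change is gcd(2, new_value).
This can be at most 2.
Since 2 > old gcd 1, the gcd CAN increase (e.g., set N[1] = 2).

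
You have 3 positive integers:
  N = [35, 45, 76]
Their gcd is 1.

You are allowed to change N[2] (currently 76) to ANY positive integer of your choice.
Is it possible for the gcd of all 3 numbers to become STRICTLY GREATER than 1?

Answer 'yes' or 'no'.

Current gcd = 1
gcd of all OTHER numbers (without N[2]=76): gcd([35, 45]) = 5
The new gcd after any change is gcd(5, new_value).
This can be at most 5.
Since 5 > old gcd 1, the gcd CAN increase (e.g., set N[2] = 5).

Answer: yes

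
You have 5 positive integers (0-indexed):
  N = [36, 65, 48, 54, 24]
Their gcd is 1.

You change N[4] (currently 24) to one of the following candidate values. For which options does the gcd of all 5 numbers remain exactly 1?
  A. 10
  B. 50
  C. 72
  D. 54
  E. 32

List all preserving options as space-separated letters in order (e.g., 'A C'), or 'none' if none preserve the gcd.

Answer: A B C D E

Derivation:
Old gcd = 1; gcd of others (without N[4]) = 1
New gcd for candidate v: gcd(1, v). Preserves old gcd iff gcd(1, v) = 1.
  Option A: v=10, gcd(1,10)=1 -> preserves
  Option B: v=50, gcd(1,50)=1 -> preserves
  Option C: v=72, gcd(1,72)=1 -> preserves
  Option D: v=54, gcd(1,54)=1 -> preserves
  Option E: v=32, gcd(1,32)=1 -> preserves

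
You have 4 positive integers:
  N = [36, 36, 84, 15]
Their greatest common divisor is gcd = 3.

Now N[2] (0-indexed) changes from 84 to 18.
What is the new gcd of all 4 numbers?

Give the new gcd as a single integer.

Numbers: [36, 36, 84, 15], gcd = 3
Change: index 2, 84 -> 18
gcd of the OTHER numbers (without index 2): gcd([36, 36, 15]) = 3
New gcd = gcd(g_others, new_val) = gcd(3, 18) = 3

Answer: 3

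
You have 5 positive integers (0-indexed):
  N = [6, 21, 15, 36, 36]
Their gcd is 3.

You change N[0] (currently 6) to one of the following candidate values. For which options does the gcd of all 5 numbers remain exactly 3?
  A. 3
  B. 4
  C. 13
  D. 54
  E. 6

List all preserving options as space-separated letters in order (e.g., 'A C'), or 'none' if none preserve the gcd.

Answer: A D E

Derivation:
Old gcd = 3; gcd of others (without N[0]) = 3
New gcd for candidate v: gcd(3, v). Preserves old gcd iff gcd(3, v) = 3.
  Option A: v=3, gcd(3,3)=3 -> preserves
  Option B: v=4, gcd(3,4)=1 -> changes
  Option C: v=13, gcd(3,13)=1 -> changes
  Option D: v=54, gcd(3,54)=3 -> preserves
  Option E: v=6, gcd(3,6)=3 -> preserves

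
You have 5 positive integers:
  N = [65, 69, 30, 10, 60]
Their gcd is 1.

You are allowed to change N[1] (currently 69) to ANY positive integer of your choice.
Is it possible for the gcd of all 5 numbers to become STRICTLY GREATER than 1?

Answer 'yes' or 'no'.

Current gcd = 1
gcd of all OTHER numbers (without N[1]=69): gcd([65, 30, 10, 60]) = 5
The new gcd after any change is gcd(5, new_value).
This can be at most 5.
Since 5 > old gcd 1, the gcd CAN increase (e.g., set N[1] = 5).

Answer: yes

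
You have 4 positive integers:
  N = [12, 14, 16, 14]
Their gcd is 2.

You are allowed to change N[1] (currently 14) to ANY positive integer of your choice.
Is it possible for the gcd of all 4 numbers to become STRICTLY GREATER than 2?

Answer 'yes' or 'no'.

Current gcd = 2
gcd of all OTHER numbers (without N[1]=14): gcd([12, 16, 14]) = 2
The new gcd after any change is gcd(2, new_value).
This can be at most 2.
Since 2 = old gcd 2, the gcd can only stay the same or decrease.

Answer: no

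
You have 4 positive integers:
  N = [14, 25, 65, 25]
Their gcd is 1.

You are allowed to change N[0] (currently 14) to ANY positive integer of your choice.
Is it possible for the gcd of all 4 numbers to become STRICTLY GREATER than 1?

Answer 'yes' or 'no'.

Answer: yes

Derivation:
Current gcd = 1
gcd of all OTHER numbers (without N[0]=14): gcd([25, 65, 25]) = 5
The new gcd after any change is gcd(5, new_value).
This can be at most 5.
Since 5 > old gcd 1, the gcd CAN increase (e.g., set N[0] = 5).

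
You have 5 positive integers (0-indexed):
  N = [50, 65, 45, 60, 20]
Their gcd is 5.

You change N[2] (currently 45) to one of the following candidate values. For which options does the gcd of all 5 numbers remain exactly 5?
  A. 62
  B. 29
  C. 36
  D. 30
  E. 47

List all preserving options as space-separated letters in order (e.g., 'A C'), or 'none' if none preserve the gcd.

Answer: D

Derivation:
Old gcd = 5; gcd of others (without N[2]) = 5
New gcd for candidate v: gcd(5, v). Preserves old gcd iff gcd(5, v) = 5.
  Option A: v=62, gcd(5,62)=1 -> changes
  Option B: v=29, gcd(5,29)=1 -> changes
  Option C: v=36, gcd(5,36)=1 -> changes
  Option D: v=30, gcd(5,30)=5 -> preserves
  Option E: v=47, gcd(5,47)=1 -> changes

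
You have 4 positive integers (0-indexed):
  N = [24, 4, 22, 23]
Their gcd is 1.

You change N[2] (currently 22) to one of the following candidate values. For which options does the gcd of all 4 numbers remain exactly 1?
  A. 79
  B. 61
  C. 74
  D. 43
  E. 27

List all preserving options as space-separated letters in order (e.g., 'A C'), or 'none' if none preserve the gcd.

Answer: A B C D E

Derivation:
Old gcd = 1; gcd of others (without N[2]) = 1
New gcd for candidate v: gcd(1, v). Preserves old gcd iff gcd(1, v) = 1.
  Option A: v=79, gcd(1,79)=1 -> preserves
  Option B: v=61, gcd(1,61)=1 -> preserves
  Option C: v=74, gcd(1,74)=1 -> preserves
  Option D: v=43, gcd(1,43)=1 -> preserves
  Option E: v=27, gcd(1,27)=1 -> preserves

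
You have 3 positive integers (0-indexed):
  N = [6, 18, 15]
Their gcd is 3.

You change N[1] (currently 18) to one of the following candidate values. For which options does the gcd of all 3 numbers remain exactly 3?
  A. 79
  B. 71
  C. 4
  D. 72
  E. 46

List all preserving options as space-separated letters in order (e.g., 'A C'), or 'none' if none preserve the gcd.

Old gcd = 3; gcd of others (without N[1]) = 3
New gcd for candidate v: gcd(3, v). Preserves old gcd iff gcd(3, v) = 3.
  Option A: v=79, gcd(3,79)=1 -> changes
  Option B: v=71, gcd(3,71)=1 -> changes
  Option C: v=4, gcd(3,4)=1 -> changes
  Option D: v=72, gcd(3,72)=3 -> preserves
  Option E: v=46, gcd(3,46)=1 -> changes

Answer: D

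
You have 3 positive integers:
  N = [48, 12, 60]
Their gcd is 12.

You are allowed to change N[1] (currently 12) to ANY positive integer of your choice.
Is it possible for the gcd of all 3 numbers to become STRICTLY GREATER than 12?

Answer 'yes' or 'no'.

Answer: no

Derivation:
Current gcd = 12
gcd of all OTHER numbers (without N[1]=12): gcd([48, 60]) = 12
The new gcd after any change is gcd(12, new_value).
This can be at most 12.
Since 12 = old gcd 12, the gcd can only stay the same or decrease.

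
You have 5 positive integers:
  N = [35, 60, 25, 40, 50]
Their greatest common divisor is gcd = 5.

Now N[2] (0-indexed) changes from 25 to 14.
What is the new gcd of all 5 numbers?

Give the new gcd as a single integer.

Numbers: [35, 60, 25, 40, 50], gcd = 5
Change: index 2, 25 -> 14
gcd of the OTHER numbers (without index 2): gcd([35, 60, 40, 50]) = 5
New gcd = gcd(g_others, new_val) = gcd(5, 14) = 1

Answer: 1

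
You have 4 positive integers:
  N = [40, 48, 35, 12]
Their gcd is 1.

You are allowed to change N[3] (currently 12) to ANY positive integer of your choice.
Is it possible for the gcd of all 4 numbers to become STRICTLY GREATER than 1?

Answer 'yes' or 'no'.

Current gcd = 1
gcd of all OTHER numbers (without N[3]=12): gcd([40, 48, 35]) = 1
The new gcd after any change is gcd(1, new_value).
This can be at most 1.
Since 1 = old gcd 1, the gcd can only stay the same or decrease.

Answer: no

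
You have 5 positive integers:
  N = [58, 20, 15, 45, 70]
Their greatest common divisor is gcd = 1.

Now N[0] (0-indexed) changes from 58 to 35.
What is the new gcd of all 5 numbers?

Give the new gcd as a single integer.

Numbers: [58, 20, 15, 45, 70], gcd = 1
Change: index 0, 58 -> 35
gcd of the OTHER numbers (without index 0): gcd([20, 15, 45, 70]) = 5
New gcd = gcd(g_others, new_val) = gcd(5, 35) = 5

Answer: 5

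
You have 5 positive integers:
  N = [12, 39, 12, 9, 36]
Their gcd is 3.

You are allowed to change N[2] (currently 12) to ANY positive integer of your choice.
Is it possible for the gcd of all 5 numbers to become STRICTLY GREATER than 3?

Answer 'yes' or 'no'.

Current gcd = 3
gcd of all OTHER numbers (without N[2]=12): gcd([12, 39, 9, 36]) = 3
The new gcd after any change is gcd(3, new_value).
This can be at most 3.
Since 3 = old gcd 3, the gcd can only stay the same or decrease.

Answer: no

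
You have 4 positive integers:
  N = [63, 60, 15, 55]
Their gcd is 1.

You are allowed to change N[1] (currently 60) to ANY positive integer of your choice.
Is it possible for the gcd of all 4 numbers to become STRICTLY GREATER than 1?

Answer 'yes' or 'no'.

Answer: no

Derivation:
Current gcd = 1
gcd of all OTHER numbers (without N[1]=60): gcd([63, 15, 55]) = 1
The new gcd after any change is gcd(1, new_value).
This can be at most 1.
Since 1 = old gcd 1, the gcd can only stay the same or decrease.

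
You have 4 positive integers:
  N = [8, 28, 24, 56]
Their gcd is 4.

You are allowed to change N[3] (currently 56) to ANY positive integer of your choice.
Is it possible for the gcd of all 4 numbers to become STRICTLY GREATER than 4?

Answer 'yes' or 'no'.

Answer: no

Derivation:
Current gcd = 4
gcd of all OTHER numbers (without N[3]=56): gcd([8, 28, 24]) = 4
The new gcd after any change is gcd(4, new_value).
This can be at most 4.
Since 4 = old gcd 4, the gcd can only stay the same or decrease.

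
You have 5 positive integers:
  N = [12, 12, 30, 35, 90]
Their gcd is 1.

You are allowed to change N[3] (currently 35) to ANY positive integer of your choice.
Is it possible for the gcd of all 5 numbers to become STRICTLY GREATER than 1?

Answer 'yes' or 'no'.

Answer: yes

Derivation:
Current gcd = 1
gcd of all OTHER numbers (without N[3]=35): gcd([12, 12, 30, 90]) = 6
The new gcd after any change is gcd(6, new_value).
This can be at most 6.
Since 6 > old gcd 1, the gcd CAN increase (e.g., set N[3] = 6).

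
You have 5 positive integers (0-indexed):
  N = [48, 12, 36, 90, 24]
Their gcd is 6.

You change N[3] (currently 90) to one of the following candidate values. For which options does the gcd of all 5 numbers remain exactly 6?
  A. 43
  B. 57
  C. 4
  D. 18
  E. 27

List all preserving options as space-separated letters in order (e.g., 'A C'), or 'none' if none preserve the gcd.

Old gcd = 6; gcd of others (without N[3]) = 12
New gcd for candidate v: gcd(12, v). Preserves old gcd iff gcd(12, v) = 6.
  Option A: v=43, gcd(12,43)=1 -> changes
  Option B: v=57, gcd(12,57)=3 -> changes
  Option C: v=4, gcd(12,4)=4 -> changes
  Option D: v=18, gcd(12,18)=6 -> preserves
  Option E: v=27, gcd(12,27)=3 -> changes

Answer: D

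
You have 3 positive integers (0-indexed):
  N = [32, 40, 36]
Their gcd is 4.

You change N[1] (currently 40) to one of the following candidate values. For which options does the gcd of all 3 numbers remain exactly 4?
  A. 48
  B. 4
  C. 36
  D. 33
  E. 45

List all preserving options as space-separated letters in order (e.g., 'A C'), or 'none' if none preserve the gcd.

Old gcd = 4; gcd of others (without N[1]) = 4
New gcd for candidate v: gcd(4, v). Preserves old gcd iff gcd(4, v) = 4.
  Option A: v=48, gcd(4,48)=4 -> preserves
  Option B: v=4, gcd(4,4)=4 -> preserves
  Option C: v=36, gcd(4,36)=4 -> preserves
  Option D: v=33, gcd(4,33)=1 -> changes
  Option E: v=45, gcd(4,45)=1 -> changes

Answer: A B C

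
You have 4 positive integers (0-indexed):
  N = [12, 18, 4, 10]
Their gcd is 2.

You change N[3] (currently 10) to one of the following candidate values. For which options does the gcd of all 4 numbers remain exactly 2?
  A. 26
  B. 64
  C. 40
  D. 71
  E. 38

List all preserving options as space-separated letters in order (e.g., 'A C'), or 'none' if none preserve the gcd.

Answer: A B C E

Derivation:
Old gcd = 2; gcd of others (without N[3]) = 2
New gcd for candidate v: gcd(2, v). Preserves old gcd iff gcd(2, v) = 2.
  Option A: v=26, gcd(2,26)=2 -> preserves
  Option B: v=64, gcd(2,64)=2 -> preserves
  Option C: v=40, gcd(2,40)=2 -> preserves
  Option D: v=71, gcd(2,71)=1 -> changes
  Option E: v=38, gcd(2,38)=2 -> preserves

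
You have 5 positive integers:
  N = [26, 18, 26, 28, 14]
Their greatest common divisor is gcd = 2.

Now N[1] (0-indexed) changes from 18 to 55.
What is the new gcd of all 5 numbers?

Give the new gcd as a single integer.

Answer: 1

Derivation:
Numbers: [26, 18, 26, 28, 14], gcd = 2
Change: index 1, 18 -> 55
gcd of the OTHER numbers (without index 1): gcd([26, 26, 28, 14]) = 2
New gcd = gcd(g_others, new_val) = gcd(2, 55) = 1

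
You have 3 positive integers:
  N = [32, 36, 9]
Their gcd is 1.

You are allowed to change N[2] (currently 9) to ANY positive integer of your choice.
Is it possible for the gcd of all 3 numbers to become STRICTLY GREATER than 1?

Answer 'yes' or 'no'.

Answer: yes

Derivation:
Current gcd = 1
gcd of all OTHER numbers (without N[2]=9): gcd([32, 36]) = 4
The new gcd after any change is gcd(4, new_value).
This can be at most 4.
Since 4 > old gcd 1, the gcd CAN increase (e.g., set N[2] = 4).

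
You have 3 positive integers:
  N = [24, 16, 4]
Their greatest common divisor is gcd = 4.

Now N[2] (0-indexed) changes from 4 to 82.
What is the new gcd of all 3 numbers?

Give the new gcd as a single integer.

Answer: 2

Derivation:
Numbers: [24, 16, 4], gcd = 4
Change: index 2, 4 -> 82
gcd of the OTHER numbers (without index 2): gcd([24, 16]) = 8
New gcd = gcd(g_others, new_val) = gcd(8, 82) = 2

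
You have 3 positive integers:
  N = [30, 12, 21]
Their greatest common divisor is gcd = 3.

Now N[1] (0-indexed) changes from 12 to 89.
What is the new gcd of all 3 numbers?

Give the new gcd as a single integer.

Answer: 1

Derivation:
Numbers: [30, 12, 21], gcd = 3
Change: index 1, 12 -> 89
gcd of the OTHER numbers (without index 1): gcd([30, 21]) = 3
New gcd = gcd(g_others, new_val) = gcd(3, 89) = 1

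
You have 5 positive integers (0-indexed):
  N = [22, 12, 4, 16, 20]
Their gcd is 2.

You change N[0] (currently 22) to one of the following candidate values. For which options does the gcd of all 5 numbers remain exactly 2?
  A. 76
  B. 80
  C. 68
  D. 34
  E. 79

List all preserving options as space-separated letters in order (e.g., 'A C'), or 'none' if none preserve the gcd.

Old gcd = 2; gcd of others (without N[0]) = 4
New gcd for candidate v: gcd(4, v). Preserves old gcd iff gcd(4, v) = 2.
  Option A: v=76, gcd(4,76)=4 -> changes
  Option B: v=80, gcd(4,80)=4 -> changes
  Option C: v=68, gcd(4,68)=4 -> changes
  Option D: v=34, gcd(4,34)=2 -> preserves
  Option E: v=79, gcd(4,79)=1 -> changes

Answer: D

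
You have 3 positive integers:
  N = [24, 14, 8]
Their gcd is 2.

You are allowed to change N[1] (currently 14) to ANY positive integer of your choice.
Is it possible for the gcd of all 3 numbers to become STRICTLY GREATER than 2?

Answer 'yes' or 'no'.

Answer: yes

Derivation:
Current gcd = 2
gcd of all OTHER numbers (without N[1]=14): gcd([24, 8]) = 8
The new gcd after any change is gcd(8, new_value).
This can be at most 8.
Since 8 > old gcd 2, the gcd CAN increase (e.g., set N[1] = 8).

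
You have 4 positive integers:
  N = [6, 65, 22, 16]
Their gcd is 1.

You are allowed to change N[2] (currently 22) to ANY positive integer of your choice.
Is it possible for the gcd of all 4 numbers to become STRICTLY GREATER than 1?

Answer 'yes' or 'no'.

Current gcd = 1
gcd of all OTHER numbers (without N[2]=22): gcd([6, 65, 16]) = 1
The new gcd after any change is gcd(1, new_value).
This can be at most 1.
Since 1 = old gcd 1, the gcd can only stay the same or decrease.

Answer: no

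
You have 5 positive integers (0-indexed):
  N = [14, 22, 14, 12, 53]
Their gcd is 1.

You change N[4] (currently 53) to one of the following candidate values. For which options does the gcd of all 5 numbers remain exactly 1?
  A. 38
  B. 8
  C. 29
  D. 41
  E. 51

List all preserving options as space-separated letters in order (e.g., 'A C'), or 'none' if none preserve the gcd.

Old gcd = 1; gcd of others (without N[4]) = 2
New gcd for candidate v: gcd(2, v). Preserves old gcd iff gcd(2, v) = 1.
  Option A: v=38, gcd(2,38)=2 -> changes
  Option B: v=8, gcd(2,8)=2 -> changes
  Option C: v=29, gcd(2,29)=1 -> preserves
  Option D: v=41, gcd(2,41)=1 -> preserves
  Option E: v=51, gcd(2,51)=1 -> preserves

Answer: C D E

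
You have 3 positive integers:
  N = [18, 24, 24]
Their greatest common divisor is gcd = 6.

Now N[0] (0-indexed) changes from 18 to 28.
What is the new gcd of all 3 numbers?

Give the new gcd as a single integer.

Numbers: [18, 24, 24], gcd = 6
Change: index 0, 18 -> 28
gcd of the OTHER numbers (without index 0): gcd([24, 24]) = 24
New gcd = gcd(g_others, new_val) = gcd(24, 28) = 4

Answer: 4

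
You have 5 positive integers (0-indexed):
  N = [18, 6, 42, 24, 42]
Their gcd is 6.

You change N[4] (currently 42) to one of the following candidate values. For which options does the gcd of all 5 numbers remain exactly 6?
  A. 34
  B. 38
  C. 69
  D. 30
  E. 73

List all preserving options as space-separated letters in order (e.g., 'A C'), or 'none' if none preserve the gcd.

Answer: D

Derivation:
Old gcd = 6; gcd of others (without N[4]) = 6
New gcd for candidate v: gcd(6, v). Preserves old gcd iff gcd(6, v) = 6.
  Option A: v=34, gcd(6,34)=2 -> changes
  Option B: v=38, gcd(6,38)=2 -> changes
  Option C: v=69, gcd(6,69)=3 -> changes
  Option D: v=30, gcd(6,30)=6 -> preserves
  Option E: v=73, gcd(6,73)=1 -> changes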